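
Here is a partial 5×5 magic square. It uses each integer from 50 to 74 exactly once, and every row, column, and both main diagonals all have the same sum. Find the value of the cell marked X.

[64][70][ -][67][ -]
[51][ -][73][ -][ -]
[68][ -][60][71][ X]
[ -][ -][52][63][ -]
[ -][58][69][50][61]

The entries are 50 through 74, which sum to 1550, so each line sums to 1550/5 = 310.
Row 5: 58 + 69 + 50 + 61 + ? = 310, so (5,1) = 72.
Column 1 needs 310; the known cells sum to 255, so (4,1) = 55.
From column 3, 310 − (73 + 60 + 52 + 69) gives (1,3) = 56.
From column 4, 310 − (67 + 71 + 63 + 50) gives (2,4) = 59.
From main diagonal, 310 − (64 + 60 + 63 + 61) gives (2,2) = 62.
Row 1: 64 + 70 + 56 + 67 + ? = 310, so (1,5) = 53.
Row 2: 51 + 62 + 73 + 59 + ? = 310, so (2,5) = 65.
The remaining cell in anti-diagonal is (4,2) = 310 − 244 = 66.
Using row 4: 55 + 66 + 52 + 63 + ? → (4,5) = 310 − 236 = 74.
Column 2 must total 310; the given cells sum to 256, so (3,2) = 54.
Column 5: 53 + 65 + 74 + 61 + ? = 310, so (3,5) = 57.

57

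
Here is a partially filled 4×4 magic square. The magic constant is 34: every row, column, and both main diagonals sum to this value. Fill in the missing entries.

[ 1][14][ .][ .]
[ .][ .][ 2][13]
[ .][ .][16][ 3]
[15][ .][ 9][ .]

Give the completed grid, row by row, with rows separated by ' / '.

Column 3: 2 + 16 + 9 + ? = 34, so (1,3) = 7.
Using row 1: 1 + 14 + 7 + ? → (1,4) = 34 − 22 = 12.
Column 4 needs 34; the known cells sum to 28, so (4,4) = 6.
Main diagonal must total 34; the given cells sum to 23, so (2,2) = 11.
Using anti-diagonal: 12 + 2 + 15 + ? → (3,2) = 34 − 29 = 5.
Row 2: 11 + 2 + 13 + ? = 34, so (2,1) = 8.
Row 3: 5 + 16 + 3 + ? = 34, so (3,1) = 10.
From row 4, 34 − (15 + 9 + 6) gives (4,2) = 4.

1 14 7 12 / 8 11 2 13 / 10 5 16 3 / 15 4 9 6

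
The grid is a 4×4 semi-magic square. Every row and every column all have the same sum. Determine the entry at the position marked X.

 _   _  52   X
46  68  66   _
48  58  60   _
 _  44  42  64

62

Column 3 is complete and sums to 220; that is the magic constant.
Using row 2: 46 + 68 + 66 + ? → (2,4) = 220 − 180 = 40.
Using row 3: 48 + 58 + 60 + ? → (3,4) = 220 − 166 = 54.
Row 4 needs 220; the known cells sum to 150, so (4,1) = 70.
The remaining cell in column 1 is (1,1) = 220 − 164 = 56.
Column 2 must total 220; the given cells sum to 170, so (1,2) = 50.
Column 4: 40 + 54 + 64 + ? = 220, so (1,4) = 62.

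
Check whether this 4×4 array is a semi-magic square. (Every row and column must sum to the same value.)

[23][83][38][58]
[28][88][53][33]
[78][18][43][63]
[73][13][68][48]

Row 1: 23 + 83 + 38 + 58 = 202.
Row 2: 28 + 88 + 53 + 33 = 202.
Row 3: 78 + 18 + 43 + 63 = 202.
Row 4: 73 + 13 + 68 + 48 = 202.
Column 1: 23 + 28 + 78 + 73 = 202.
Column 2: 83 + 88 + 18 + 13 = 202.
Column 3: 38 + 53 + 43 + 68 = 202.
Column 4: 58 + 33 + 63 + 48 = 202.
All lines sum to 202.

Yes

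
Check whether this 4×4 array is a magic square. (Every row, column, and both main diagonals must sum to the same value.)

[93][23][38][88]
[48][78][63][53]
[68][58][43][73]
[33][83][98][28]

Yes

Row 1: 93 + 23 + 38 + 88 = 242.
Row 2: 48 + 78 + 63 + 53 = 242.
Row 3: 68 + 58 + 43 + 73 = 242.
Row 4: 33 + 83 + 98 + 28 = 242.
Column 1: 93 + 48 + 68 + 33 = 242.
Column 2: 23 + 78 + 58 + 83 = 242.
Column 3: 38 + 63 + 43 + 98 = 242.
Column 4: 88 + 53 + 73 + 28 = 242.
Main diagonal: 93 + 78 + 43 + 28 = 242.
Anti-diagonal: 88 + 63 + 58 + 33 = 242.
All lines sum to 242.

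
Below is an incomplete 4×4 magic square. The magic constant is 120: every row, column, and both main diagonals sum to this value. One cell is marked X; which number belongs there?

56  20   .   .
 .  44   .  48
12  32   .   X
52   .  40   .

60

The remaining cell in column 1 is (2,1) = 120 − 120 = 0.
Column 2 needs 120; the known cells sum to 96, so (4,2) = 24.
From row 2, 120 − (0 + 44 + 48) gives (2,3) = 28.
Row 4 needs 120; the known cells sum to 116, so (4,4) = 4.
Main diagonal must total 120; the given cells sum to 104, so (3,3) = 16.
Using anti-diagonal: 28 + 32 + 52 + ? → (1,4) = 120 − 112 = 8.
Row 1 needs 120; the known cells sum to 84, so (1,3) = 36.
Row 3: 12 + 32 + 16 + ? = 120, so (3,4) = 60.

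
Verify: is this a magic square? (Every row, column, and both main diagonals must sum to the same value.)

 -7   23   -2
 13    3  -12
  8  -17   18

Row 1: -7 + 23 + (-2) = 14.
Row 2: 13 + 3 + (-12) = 4.
Row 3: 8 + (-17) + 18 = 9.
Column 1: -7 + 13 + 8 = 14.
Column 2: 23 + 3 + (-17) = 9.
Column 3: -2 + (-12) + 18 = 4.
Main diagonal: -7 + 3 + 18 = 14.
Anti-diagonal: -2 + 3 + 8 = 9.

No — column 3 sums to 4 but column 2 sums to 9.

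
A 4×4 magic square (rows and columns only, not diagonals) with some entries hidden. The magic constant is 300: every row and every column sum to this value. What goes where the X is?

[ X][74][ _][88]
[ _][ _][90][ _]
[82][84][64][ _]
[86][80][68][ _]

60

The remaining cell in row 3 is (3,4) = 300 − 230 = 70.
Row 4: 86 + 80 + 68 + ? = 300, so (4,4) = 66.
Column 2 must total 300; the given cells sum to 238, so (2,2) = 62.
Column 3 must total 300; the given cells sum to 222, so (1,3) = 78.
Using column 4: 88 + 70 + 66 + ? → (2,4) = 300 − 224 = 76.
Using row 1: 74 + 78 + 88 + ? → (1,1) = 300 − 240 = 60.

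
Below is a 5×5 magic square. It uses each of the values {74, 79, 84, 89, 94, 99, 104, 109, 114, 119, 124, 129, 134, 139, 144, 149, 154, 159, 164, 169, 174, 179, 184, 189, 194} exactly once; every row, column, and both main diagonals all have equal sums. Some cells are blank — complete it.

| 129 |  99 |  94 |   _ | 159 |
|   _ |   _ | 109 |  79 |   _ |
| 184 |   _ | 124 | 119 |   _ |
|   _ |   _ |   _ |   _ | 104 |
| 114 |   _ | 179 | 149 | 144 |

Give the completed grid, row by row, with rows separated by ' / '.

The 25 entries sum to 3350, so each line sums to 3350/5 = 670.
From row 1, 670 − (129 + 99 + 94 + 159) gives (1,4) = 189.
Row 5 needs 670; the known cells sum to 586, so (5,2) = 84.
From column 3, 670 − (94 + 109 + 124 + 179) gives (4,3) = 164.
From column 4, 670 − (189 + 79 + 119 + 149) gives (4,4) = 134.
Main diagonal must total 670; the given cells sum to 531, so (2,2) = 139.
Anti-diagonal: 159 + 79 + 124 + 114 + ? = 670, so (4,2) = 194.
From row 4, 670 − (194 + 164 + 134 + 104) gives (4,1) = 74.
Column 1 needs 670; the known cells sum to 501, so (2,1) = 169.
Using column 2: 99 + 139 + 194 + 84 + ? → (3,2) = 670 − 516 = 154.
Row 2 needs 670; the known cells sum to 496, so (2,5) = 174.
Using row 3: 184 + 154 + 124 + 119 + ? → (3,5) = 670 − 581 = 89.

129 99 94 189 159 / 169 139 109 79 174 / 184 154 124 119 89 / 74 194 164 134 104 / 114 84 179 149 144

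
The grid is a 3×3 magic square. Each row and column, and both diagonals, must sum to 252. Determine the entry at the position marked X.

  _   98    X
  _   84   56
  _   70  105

From row 2, 252 − (84 + 56) gives (2,1) = 112.
The remaining cell in row 3 is (3,1) = 252 − 175 = 77.
From column 1, 252 − (112 + 77) gives (1,1) = 63.
Column 3: 56 + 105 + ? = 252, so (1,3) = 91.

91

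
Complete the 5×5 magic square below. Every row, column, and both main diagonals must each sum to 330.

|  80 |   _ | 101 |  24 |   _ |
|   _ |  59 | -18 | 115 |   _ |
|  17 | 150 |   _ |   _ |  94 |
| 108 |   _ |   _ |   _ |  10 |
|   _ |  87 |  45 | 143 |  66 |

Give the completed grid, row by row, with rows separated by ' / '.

Using row 5: 87 + 45 + 143 + 66 + ? → (5,1) = 330 − 341 = -11.
The remaining cell in column 1 is (2,1) = 330 − 194 = 136.
Row 2 must total 330; the given cells sum to 292, so (2,5) = 38.
From column 5, 330 − (38 + 94 + 10 + 66) gives (1,5) = 122.
From row 1, 330 − (80 + 101 + 24 + 122) gives (1,2) = 3.
Column 2 needs 330; the known cells sum to 299, so (4,2) = 31.
Using anti-diagonal: 122 + 115 + 31 + (-11) + ? → (3,3) = 330 − 257 = 73.
Row 3: 17 + 150 + 73 + 94 + ? = 330, so (3,4) = -4.
Using column 3: 101 + (-18) + 73 + 45 + ? → (4,3) = 330 − 201 = 129.
Column 4: 24 + 115 + (-4) + 143 + ? = 330, so (4,4) = 52.

80 3 101 24 122 / 136 59 -18 115 38 / 17 150 73 -4 94 / 108 31 129 52 10 / -11 87 45 143 66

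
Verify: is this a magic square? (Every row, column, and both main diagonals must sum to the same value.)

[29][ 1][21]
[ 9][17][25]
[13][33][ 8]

Row 1: 29 + 1 + 21 = 51.
Row 2: 9 + 17 + 25 = 51.
Row 3: 13 + 33 + 8 = 54.
Column 1: 29 + 9 + 13 = 51.
Column 2: 1 + 17 + 33 = 51.
Column 3: 21 + 25 + 8 = 54.
Main diagonal: 29 + 17 + 8 = 54.
Anti-diagonal: 21 + 17 + 13 = 51.

No — main diagonal sums to 54 but row 2 sums to 51.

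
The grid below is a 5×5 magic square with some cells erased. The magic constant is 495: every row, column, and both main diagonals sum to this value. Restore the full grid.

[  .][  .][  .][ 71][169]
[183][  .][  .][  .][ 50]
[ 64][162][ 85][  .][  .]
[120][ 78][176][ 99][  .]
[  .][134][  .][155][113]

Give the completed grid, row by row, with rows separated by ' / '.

92 15 148 71 169 / 183 106 29 127 50 / 64 162 85 43 141 / 120 78 176 99 22 / 36 134 57 155 113

Using row 4: 120 + 78 + 176 + 99 + ? → (4,5) = 495 − 473 = 22.
Using column 5: 169 + 50 + 22 + 113 + ? → (3,5) = 495 − 354 = 141.
Row 3: 64 + 162 + 85 + 141 + ? = 495, so (3,4) = 43.
Column 4: 71 + 43 + 99 + 155 + ? = 495, so (2,4) = 127.
The remaining cell in anti-diagonal is (5,1) = 495 − 459 = 36.
Using row 5: 36 + 134 + 155 + 113 + ? → (5,3) = 495 − 438 = 57.
Using column 1: 183 + 64 + 120 + 36 + ? → (1,1) = 495 − 403 = 92.
The remaining cell in main diagonal is (2,2) = 495 − 389 = 106.
The remaining cell in row 2 is (2,3) = 495 − 466 = 29.
Column 2: 106 + 162 + 78 + 134 + ? = 495, so (1,2) = 15.
Column 3: 29 + 85 + 176 + 57 + ? = 495, so (1,3) = 148.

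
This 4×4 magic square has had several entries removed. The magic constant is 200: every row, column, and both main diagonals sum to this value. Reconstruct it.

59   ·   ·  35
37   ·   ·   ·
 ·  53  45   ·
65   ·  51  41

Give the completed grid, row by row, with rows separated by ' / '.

59 49 57 35 / 37 55 47 61 / 39 53 45 63 / 65 43 51 41

The remaining cell in row 4 is (4,2) = 200 − 157 = 43.
Column 1 needs 200; the known cells sum to 161, so (3,1) = 39.
From main diagonal, 200 − (59 + 45 + 41) gives (2,2) = 55.
Anti-diagonal: 35 + 53 + 65 + ? = 200, so (2,3) = 47.
Using row 2: 37 + 55 + 47 + ? → (2,4) = 200 − 139 = 61.
Row 3 needs 200; the known cells sum to 137, so (3,4) = 63.
The remaining cell in column 2 is (1,2) = 200 − 151 = 49.
The remaining cell in column 3 is (1,3) = 200 − 143 = 57.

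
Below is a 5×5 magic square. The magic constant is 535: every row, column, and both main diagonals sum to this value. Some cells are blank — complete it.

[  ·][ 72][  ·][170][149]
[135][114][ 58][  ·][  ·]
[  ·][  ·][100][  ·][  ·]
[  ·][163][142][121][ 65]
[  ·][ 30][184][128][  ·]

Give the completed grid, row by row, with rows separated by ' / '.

Using row 4: 163 + 142 + 121 + 65 + ? → (4,1) = 535 − 491 = 44.
Column 2 needs 535; the known cells sum to 379, so (3,2) = 156.
The remaining cell in column 3 is (1,3) = 535 − 484 = 51.
From row 1, 535 − (72 + 51 + 170 + 149) gives (1,1) = 93.
The remaining cell in main diagonal is (5,5) = 535 − 428 = 107.
From row 5, 535 − (30 + 184 + 128 + 107) gives (5,1) = 86.
Column 1 must total 535; the given cells sum to 358, so (3,1) = 177.
Anti-diagonal must total 535; the given cells sum to 498, so (2,4) = 37.
Row 2: 135 + 114 + 58 + 37 + ? = 535, so (2,5) = 191.
Column 4: 170 + 37 + 121 + 128 + ? = 535, so (3,4) = 79.
Column 5 must total 535; the given cells sum to 512, so (3,5) = 23.

93 72 51 170 149 / 135 114 58 37 191 / 177 156 100 79 23 / 44 163 142 121 65 / 86 30 184 128 107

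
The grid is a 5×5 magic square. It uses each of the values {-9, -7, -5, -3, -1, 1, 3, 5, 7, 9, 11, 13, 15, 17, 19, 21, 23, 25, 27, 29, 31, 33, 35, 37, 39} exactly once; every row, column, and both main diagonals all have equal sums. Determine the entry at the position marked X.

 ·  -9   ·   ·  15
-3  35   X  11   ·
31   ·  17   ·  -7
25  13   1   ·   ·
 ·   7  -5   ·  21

The 25 entries sum to 375, so each line sums to 375/5 = 75.
Column 2 needs 75; the known cells sum to 46, so (3,2) = 29.
Using anti-diagonal: 15 + 11 + 17 + 13 + ? → (5,1) = 75 − 56 = 19.
Row 3 needs 75; the known cells sum to 70, so (3,4) = 5.
Using row 5: 19 + 7 + (-5) + 21 + ? → (5,4) = 75 − 42 = 33.
Column 1 must total 75; the given cells sum to 72, so (1,1) = 3.
Main diagonal must total 75; the given cells sum to 76, so (4,4) = -1.
From row 4, 75 − (25 + 13 + 1 + (-1)) gives (4,5) = 37.
From column 4, 75 − (11 + 5 + (-1) + 33) gives (1,4) = 27.
From column 5, 75 − (15 + (-7) + 37 + 21) gives (2,5) = 9.
Using row 1: 3 + (-9) + 27 + 15 + ? → (1,3) = 75 − 36 = 39.
Row 2: -3 + 35 + 11 + 9 + ? = 75, so (2,3) = 23.

23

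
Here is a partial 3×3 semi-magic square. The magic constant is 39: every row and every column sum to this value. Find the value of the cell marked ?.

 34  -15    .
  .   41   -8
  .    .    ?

27

Row 1: 34 + (-15) + ? = 39, so (1,3) = 20.
The remaining cell in row 2 is (2,1) = 39 − 33 = 6.
Column 1 must total 39; the given cells sum to 40, so (3,1) = -1.
Column 2 must total 39; the given cells sum to 26, so (3,2) = 13.
The remaining cell in column 3 is (3,3) = 39 − 12 = 27.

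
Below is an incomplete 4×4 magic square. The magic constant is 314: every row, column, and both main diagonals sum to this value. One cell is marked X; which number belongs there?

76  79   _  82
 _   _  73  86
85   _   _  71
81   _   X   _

Row 1: 76 + 79 + 82 + ? = 314, so (1,3) = 77.
Column 1: 76 + 85 + 81 + ? = 314, so (2,1) = 72.
Column 4 must total 314; the given cells sum to 239, so (4,4) = 75.
Using anti-diagonal: 82 + 73 + 81 + ? → (3,2) = 314 − 236 = 78.
The remaining cell in row 2 is (2,2) = 314 − 231 = 83.
Row 3 must total 314; the given cells sum to 234, so (3,3) = 80.
Column 2 needs 314; the known cells sum to 240, so (4,2) = 74.
Column 3 must total 314; the given cells sum to 230, so (4,3) = 84.

84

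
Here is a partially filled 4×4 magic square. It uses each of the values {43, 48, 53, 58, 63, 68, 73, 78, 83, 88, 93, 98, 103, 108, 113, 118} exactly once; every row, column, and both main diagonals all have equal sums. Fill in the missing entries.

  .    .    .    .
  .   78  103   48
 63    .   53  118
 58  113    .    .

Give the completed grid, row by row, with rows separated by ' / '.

The 16 entries sum to 1288, so each line sums to 1288/4 = 322.
Row 2 needs 322; the known cells sum to 229, so (2,1) = 93.
Row 3: 63 + 53 + 118 + ? = 322, so (3,2) = 88.
Column 1 needs 322; the known cells sum to 214, so (1,1) = 108.
Column 2 must total 322; the given cells sum to 279, so (1,2) = 43.
From main diagonal, 322 − (108 + 78 + 53) gives (4,4) = 83.
Using anti-diagonal: 103 + 88 + 58 + ? → (1,4) = 322 − 249 = 73.
Row 1 must total 322; the given cells sum to 224, so (1,3) = 98.
The remaining cell in row 4 is (4,3) = 322 − 254 = 68.

108 43 98 73 / 93 78 103 48 / 63 88 53 118 / 58 113 68 83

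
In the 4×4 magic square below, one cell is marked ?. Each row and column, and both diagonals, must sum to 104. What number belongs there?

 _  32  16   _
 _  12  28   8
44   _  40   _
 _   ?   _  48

Row 2 needs 104; the known cells sum to 48, so (2,1) = 56.
Column 3: 16 + 28 + 40 + ? = 104, so (4,3) = 20.
The remaining cell in main diagonal is (1,1) = 104 − 100 = 4.
The remaining cell in row 1 is (1,4) = 104 − 52 = 52.
Column 1: 4 + 56 + 44 + ? = 104, so (4,1) = 0.
From column 4, 104 − (52 + 8 + 48) gives (3,4) = -4.
The remaining cell in anti-diagonal is (3,2) = 104 − 80 = 24.
Row 4: 0 + 20 + 48 + ? = 104, so (4,2) = 36.

36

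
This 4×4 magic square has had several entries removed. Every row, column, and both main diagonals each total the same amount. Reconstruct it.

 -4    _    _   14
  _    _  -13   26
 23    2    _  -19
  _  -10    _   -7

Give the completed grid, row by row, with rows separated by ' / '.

-4 5 -1 14 / -16 17 -13 26 / 23 2 8 -19 / 11 -10 20 -7

Column 4 is already complete: 14 + 26 + -19 + -7 = 14, so that is the magic constant.
Using row 3: 23 + 2 + (-19) + ? → (3,3) = 14 − 6 = 8.
The remaining cell in main diagonal is (2,2) = 14 − (-3) = 17.
Anti-diagonal: 14 + (-13) + 2 + ? = 14, so (4,1) = 11.
Row 2: 17 + (-13) + 26 + ? = 14, so (2,1) = -16.
Using row 4: 11 + (-10) + (-7) + ? → (4,3) = 14 − (-6) = 20.
Column 2 must total 14; the given cells sum to 9, so (1,2) = 5.
Column 3: -13 + 8 + 20 + ? = 14, so (1,3) = -1.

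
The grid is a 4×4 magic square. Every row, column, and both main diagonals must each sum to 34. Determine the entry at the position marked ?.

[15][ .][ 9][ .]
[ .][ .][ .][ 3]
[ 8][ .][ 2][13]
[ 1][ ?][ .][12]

14

The remaining cell in row 3 is (3,2) = 34 − 23 = 11.
From column 1, 34 − (15 + 8 + 1) gives (2,1) = 10.
Column 4 needs 34; the known cells sum to 28, so (1,4) = 6.
From main diagonal, 34 − (15 + 2 + 12) gives (2,2) = 5.
Anti-diagonal needs 34; the known cells sum to 18, so (2,3) = 16.
Row 1: 15 + 9 + 6 + ? = 34, so (1,2) = 4.
Using column 2: 4 + 5 + 11 + ? → (4,2) = 34 − 20 = 14.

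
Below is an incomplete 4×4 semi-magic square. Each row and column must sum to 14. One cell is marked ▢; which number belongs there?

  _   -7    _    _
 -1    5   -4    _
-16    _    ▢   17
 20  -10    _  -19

-13

Row 2: -1 + 5 + (-4) + ? = 14, so (2,4) = 14.
Using row 4: 20 + (-10) + (-19) + ? → (4,3) = 14 − (-9) = 23.
The remaining cell in column 1 is (1,1) = 14 − 3 = 11.
The remaining cell in column 2 is (3,2) = 14 − (-12) = 26.
From column 4, 14 − (14 + 17 + (-19)) gives (1,4) = 2.
The remaining cell in row 1 is (1,3) = 14 − 6 = 8.
Using row 3: -16 + 26 + 17 + ? → (3,3) = 14 − 27 = -13.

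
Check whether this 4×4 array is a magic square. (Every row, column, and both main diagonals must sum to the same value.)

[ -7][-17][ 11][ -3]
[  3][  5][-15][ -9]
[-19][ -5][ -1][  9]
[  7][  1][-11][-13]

Row 1: -7 + (-17) + 11 + (-3) = -16.
Row 2: 3 + 5 + (-15) + (-9) = -16.
Row 3: -19 + (-5) + (-1) + 9 = -16.
Row 4: 7 + 1 + (-11) + (-13) = -16.
Column 1: -7 + 3 + (-19) + 7 = -16.
Column 2: -17 + 5 + (-5) + 1 = -16.
Column 3: 11 + (-15) + (-1) + (-11) = -16.
Column 4: -3 + (-9) + 9 + (-13) = -16.
Main diagonal: -7 + 5 + (-1) + (-13) = -16.
Anti-diagonal: -3 + (-15) + (-5) + 7 = -16.
All lines sum to -16.

Yes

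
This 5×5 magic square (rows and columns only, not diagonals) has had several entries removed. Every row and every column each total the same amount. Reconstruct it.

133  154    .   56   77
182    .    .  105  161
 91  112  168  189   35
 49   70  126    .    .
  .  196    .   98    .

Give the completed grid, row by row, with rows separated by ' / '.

133 154 175 56 77 / 182 63 84 105 161 / 91 112 168 189 35 / 49 70 126 147 203 / 140 196 42 98 119

Row 3 is already complete: 91 + 112 + 168 + 189 + 35 = 595, so that is the magic constant.
Row 1 needs 595; the known cells sum to 420, so (1,3) = 175.
Column 1 needs 595; the known cells sum to 455, so (5,1) = 140.
Column 2 needs 595; the known cells sum to 532, so (2,2) = 63.
Column 4 must total 595; the given cells sum to 448, so (4,4) = 147.
From row 2, 595 − (182 + 63 + 105 + 161) gives (2,3) = 84.
Row 4: 49 + 70 + 126 + 147 + ? = 595, so (4,5) = 203.
From column 3, 595 − (175 + 84 + 168 + 126) gives (5,3) = 42.
Column 5 needs 595; the known cells sum to 476, so (5,5) = 119.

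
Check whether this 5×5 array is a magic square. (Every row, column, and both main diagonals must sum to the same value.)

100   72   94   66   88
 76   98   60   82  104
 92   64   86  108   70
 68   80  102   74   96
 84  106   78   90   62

Yes

Row 1: 100 + 72 + 94 + 66 + 88 = 420.
Row 2: 76 + 98 + 60 + 82 + 104 = 420.
Row 3: 92 + 64 + 86 + 108 + 70 = 420.
Row 4: 68 + 80 + 102 + 74 + 96 = 420.
Row 5: 84 + 106 + 78 + 90 + 62 = 420.
Column 1: 100 + 76 + 92 + 68 + 84 = 420.
Column 2: 72 + 98 + 64 + 80 + 106 = 420.
Column 3: 94 + 60 + 86 + 102 + 78 = 420.
Column 4: 66 + 82 + 108 + 74 + 90 = 420.
Column 5: 88 + 104 + 70 + 96 + 62 = 420.
Main diagonal: 100 + 98 + 86 + 74 + 62 = 420.
Anti-diagonal: 88 + 82 + 86 + 80 + 84 = 420.
All lines sum to 420.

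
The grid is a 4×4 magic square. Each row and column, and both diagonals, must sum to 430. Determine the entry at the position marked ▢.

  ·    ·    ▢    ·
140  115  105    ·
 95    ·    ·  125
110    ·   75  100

120

Row 2: 140 + 115 + 105 + ? = 430, so (2,4) = 70.
Row 4: 110 + 75 + 100 + ? = 430, so (4,2) = 145.
Using column 1: 140 + 95 + 110 + ? → (1,1) = 430 − 345 = 85.
Column 4 needs 430; the known cells sum to 295, so (1,4) = 135.
Main diagonal: 85 + 115 + 100 + ? = 430, so (3,3) = 130.
Anti-diagonal needs 430; the known cells sum to 350, so (3,2) = 80.
Column 2 needs 430; the known cells sum to 340, so (1,2) = 90.
From column 3, 430 − (105 + 130 + 75) gives (1,3) = 120.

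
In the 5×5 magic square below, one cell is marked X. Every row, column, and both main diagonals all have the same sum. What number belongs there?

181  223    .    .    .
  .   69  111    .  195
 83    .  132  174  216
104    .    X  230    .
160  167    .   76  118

188

Main diagonal is complete and sums to 730; that is the magic constant.
Using row 3: 83 + 132 + 174 + 216 + ? → (3,2) = 730 − 605 = 125.
Row 5: 160 + 167 + 76 + 118 + ? = 730, so (5,3) = 209.
From column 1, 730 − (181 + 83 + 104 + 160) gives (2,1) = 202.
The remaining cell in column 2 is (4,2) = 730 − 584 = 146.
Row 2: 202 + 69 + 111 + 195 + ? = 730, so (2,4) = 153.
Column 4 needs 730; the known cells sum to 633, so (1,4) = 97.
The remaining cell in anti-diagonal is (1,5) = 730 − 591 = 139.
The remaining cell in row 1 is (1,3) = 730 − 640 = 90.
Column 3 needs 730; the known cells sum to 542, so (4,3) = 188.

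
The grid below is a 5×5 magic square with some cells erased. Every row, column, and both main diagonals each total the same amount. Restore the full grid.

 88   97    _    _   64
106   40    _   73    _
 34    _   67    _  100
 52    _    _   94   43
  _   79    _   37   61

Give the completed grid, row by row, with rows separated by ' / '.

88 97 46 55 64 / 106 40 49 73 82 / 34 58 67 91 100 / 52 76 85 94 43 / 70 79 103 37 61

Main diagonal is already complete: 88 + 40 + 67 + 94 + 61 = 350, so that is the magic constant.
Column 1: 88 + 106 + 34 + 52 + ? = 350, so (5,1) = 70.
Column 5 needs 350; the known cells sum to 268, so (2,5) = 82.
Anti-diagonal must total 350; the given cells sum to 274, so (4,2) = 76.
The remaining cell in row 2 is (2,3) = 350 − 301 = 49.
The remaining cell in row 4 is (4,3) = 350 − 265 = 85.
Row 5 needs 350; the known cells sum to 247, so (5,3) = 103.
Column 2 needs 350; the known cells sum to 292, so (3,2) = 58.
Using column 3: 49 + 67 + 85 + 103 + ? → (1,3) = 350 − 304 = 46.
Row 1: 88 + 97 + 46 + 64 + ? = 350, so (1,4) = 55.
The remaining cell in row 3 is (3,4) = 350 − 259 = 91.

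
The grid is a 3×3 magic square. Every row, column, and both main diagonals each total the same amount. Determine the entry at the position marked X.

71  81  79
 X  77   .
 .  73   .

Column 2 is complete and sums to 231; that is the magic constant.
Main diagonal: 71 + 77 + ? = 231, so (3,3) = 83.
Anti-diagonal: 79 + 77 + ? = 231, so (3,1) = 75.
Using column 1: 71 + 75 + ? → (2,1) = 231 − 146 = 85.

85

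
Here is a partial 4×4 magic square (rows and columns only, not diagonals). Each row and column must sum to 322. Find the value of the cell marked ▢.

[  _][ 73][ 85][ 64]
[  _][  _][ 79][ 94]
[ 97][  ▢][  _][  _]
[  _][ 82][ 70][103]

Row 1: 73 + 85 + 64 + ? = 322, so (1,1) = 100.
Row 4 must total 322; the given cells sum to 255, so (4,1) = 67.
Column 1: 100 + 97 + 67 + ? = 322, so (2,1) = 58.
From column 3, 322 − (85 + 79 + 70) gives (3,3) = 88.
Using column 4: 64 + 94 + 103 + ? → (3,4) = 322 − 261 = 61.
Row 2: 58 + 79 + 94 + ? = 322, so (2,2) = 91.
Using row 3: 97 + 88 + 61 + ? → (3,2) = 322 − 246 = 76.

76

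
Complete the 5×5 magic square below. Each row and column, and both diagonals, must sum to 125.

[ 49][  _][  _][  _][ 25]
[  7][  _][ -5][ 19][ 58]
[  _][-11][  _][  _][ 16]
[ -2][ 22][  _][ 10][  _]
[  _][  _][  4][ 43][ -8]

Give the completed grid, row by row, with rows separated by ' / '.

Row 2 needs 125; the known cells sum to 79, so (2,2) = 46.
Using column 5: 25 + 58 + 16 + (-8) + ? → (4,5) = 125 − 91 = 34.
The remaining cell in main diagonal is (3,3) = 125 − 97 = 28.
The remaining cell in anti-diagonal is (5,1) = 125 − 94 = 31.
Using row 4: -2 + 22 + 10 + 34 + ? → (4,3) = 125 − 64 = 61.
Using row 5: 31 + 4 + 43 + (-8) + ? → (5,2) = 125 − 70 = 55.
Column 1 must total 125; the given cells sum to 85, so (3,1) = 40.
Column 2: 46 + (-11) + 22 + 55 + ? = 125, so (1,2) = 13.
Column 3 must total 125; the given cells sum to 88, so (1,3) = 37.
Using row 1: 49 + 13 + 37 + 25 + ? → (1,4) = 125 − 124 = 1.
Row 3: 40 + (-11) + 28 + 16 + ? = 125, so (3,4) = 52.

49 13 37 1 25 / 7 46 -5 19 58 / 40 -11 28 52 16 / -2 22 61 10 34 / 31 55 4 43 -8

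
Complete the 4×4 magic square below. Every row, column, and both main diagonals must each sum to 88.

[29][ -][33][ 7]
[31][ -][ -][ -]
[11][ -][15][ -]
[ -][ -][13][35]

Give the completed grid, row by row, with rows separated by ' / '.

29 19 33 7 / 31 9 27 21 / 11 37 15 25 / 17 23 13 35

Row 1 needs 88; the known cells sum to 69, so (1,2) = 19.
Using column 1: 29 + 31 + 11 + ? → (4,1) = 88 − 71 = 17.
Using column 3: 33 + 15 + 13 + ? → (2,3) = 88 − 61 = 27.
Main diagonal must total 88; the given cells sum to 79, so (2,2) = 9.
Anti-diagonal must total 88; the given cells sum to 51, so (3,2) = 37.
Row 2 must total 88; the given cells sum to 67, so (2,4) = 21.
From row 3, 88 − (11 + 37 + 15) gives (3,4) = 25.
Row 4 must total 88; the given cells sum to 65, so (4,2) = 23.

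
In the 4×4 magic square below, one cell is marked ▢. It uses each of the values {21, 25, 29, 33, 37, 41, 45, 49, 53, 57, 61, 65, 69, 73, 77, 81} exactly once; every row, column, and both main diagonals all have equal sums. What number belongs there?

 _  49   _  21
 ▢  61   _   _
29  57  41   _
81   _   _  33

25

The 16 entries sum to 816, so each line sums to 816/4 = 204.
Using row 3: 29 + 57 + 41 + ? → (3,4) = 204 − 127 = 77.
Using column 2: 49 + 61 + 57 + ? → (4,2) = 204 − 167 = 37.
Column 4 must total 204; the given cells sum to 131, so (2,4) = 73.
Main diagonal must total 204; the given cells sum to 135, so (1,1) = 69.
From anti-diagonal, 204 − (21 + 57 + 81) gives (2,3) = 45.
Row 1 must total 204; the given cells sum to 139, so (1,3) = 65.
Using row 2: 61 + 45 + 73 + ? → (2,1) = 204 − 179 = 25.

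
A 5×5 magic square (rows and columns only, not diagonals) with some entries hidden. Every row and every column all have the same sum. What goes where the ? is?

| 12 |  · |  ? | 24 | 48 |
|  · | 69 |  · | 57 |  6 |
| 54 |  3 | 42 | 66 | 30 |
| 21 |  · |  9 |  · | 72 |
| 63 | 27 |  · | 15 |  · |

Row 3 is complete and sums to 195; that is the magic constant.
Column 1 must total 195; the given cells sum to 150, so (2,1) = 45.
Column 4: 24 + 57 + 66 + 15 + ? = 195, so (4,4) = 33.
The remaining cell in column 5 is (5,5) = 195 − 156 = 39.
From row 2, 195 − (45 + 69 + 57 + 6) gives (2,3) = 18.
Using row 4: 21 + 9 + 33 + 72 + ? → (4,2) = 195 − 135 = 60.
Row 5 needs 195; the known cells sum to 144, so (5,3) = 51.
Column 2 must total 195; the given cells sum to 159, so (1,2) = 36.
Column 3 must total 195; the given cells sum to 120, so (1,3) = 75.

75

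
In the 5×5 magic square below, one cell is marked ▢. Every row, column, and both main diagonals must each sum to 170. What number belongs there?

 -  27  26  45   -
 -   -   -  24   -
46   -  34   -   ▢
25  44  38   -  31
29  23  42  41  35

22

From row 4, 170 − (25 + 44 + 38 + 31) gives (4,4) = 32.
Column 3 must total 170; the given cells sum to 140, so (2,3) = 30.
The remaining cell in column 4 is (3,4) = 170 − 142 = 28.
The remaining cell in anti-diagonal is (1,5) = 170 − 131 = 39.
Row 1 must total 170; the given cells sum to 137, so (1,1) = 33.
Column 1 must total 170; the given cells sum to 133, so (2,1) = 37.
Main diagonal needs 170; the known cells sum to 134, so (2,2) = 36.
Row 2 needs 170; the known cells sum to 127, so (2,5) = 43.
The remaining cell in column 2 is (3,2) = 170 − 130 = 40.
Using column 5: 39 + 43 + 31 + 35 + ? → (3,5) = 170 − 148 = 22.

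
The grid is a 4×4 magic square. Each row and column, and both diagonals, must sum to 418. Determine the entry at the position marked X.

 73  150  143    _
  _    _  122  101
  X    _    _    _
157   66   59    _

108

Row 1 must total 418; the given cells sum to 366, so (1,4) = 52.
Row 4 needs 418; the known cells sum to 282, so (4,4) = 136.
Column 3 must total 418; the given cells sum to 324, so (3,3) = 94.
The remaining cell in column 4 is (3,4) = 418 − 289 = 129.
Using main diagonal: 73 + 94 + 136 + ? → (2,2) = 418 − 303 = 115.
From anti-diagonal, 418 − (52 + 122 + 157) gives (3,2) = 87.
The remaining cell in row 2 is (2,1) = 418 − 338 = 80.
From row 3, 418 − (87 + 94 + 129) gives (3,1) = 108.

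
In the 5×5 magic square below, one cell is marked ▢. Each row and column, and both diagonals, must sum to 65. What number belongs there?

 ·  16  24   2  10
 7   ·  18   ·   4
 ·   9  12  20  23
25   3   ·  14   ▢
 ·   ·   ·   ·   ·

Row 1 must total 65; the given cells sum to 52, so (1,1) = 13.
Row 3 needs 65; the known cells sum to 64, so (3,1) = 1.
Column 1 needs 65; the known cells sum to 46, so (5,1) = 19.
Anti-diagonal: 10 + 12 + 3 + 19 + ? = 65, so (2,4) = 21.
Row 2 needs 65; the known cells sum to 50, so (2,2) = 15.
Column 2 must total 65; the given cells sum to 43, so (5,2) = 22.
The remaining cell in column 4 is (5,4) = 65 − 57 = 8.
From main diagonal, 65 − (13 + 15 + 12 + 14) gives (5,5) = 11.
Using row 5: 19 + 22 + 8 + 11 + ? → (5,3) = 65 − 60 = 5.
The remaining cell in column 3 is (4,3) = 65 − 59 = 6.
Column 5: 10 + 4 + 23 + 11 + ? = 65, so (4,5) = 17.

17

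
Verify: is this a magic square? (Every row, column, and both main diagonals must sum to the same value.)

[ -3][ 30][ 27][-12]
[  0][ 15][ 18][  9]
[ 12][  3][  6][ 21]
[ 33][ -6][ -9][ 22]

No — row 1 sums to 42 but row 4 sums to 40.

Row 1: -3 + 30 + 27 + (-12) = 42.
Row 2: 0 + 15 + 18 + 9 = 42.
Row 3: 12 + 3 + 6 + 21 = 42.
Row 4: 33 + (-6) + (-9) + 22 = 40.
Column 1: -3 + 0 + 12 + 33 = 42.
Column 2: 30 + 15 + 3 + (-6) = 42.
Column 3: 27 + 18 + 6 + (-9) = 42.
Column 4: -12 + 9 + 21 + 22 = 40.
Main diagonal: -3 + 15 + 6 + 22 = 40.
Anti-diagonal: -12 + 18 + 3 + 33 = 42.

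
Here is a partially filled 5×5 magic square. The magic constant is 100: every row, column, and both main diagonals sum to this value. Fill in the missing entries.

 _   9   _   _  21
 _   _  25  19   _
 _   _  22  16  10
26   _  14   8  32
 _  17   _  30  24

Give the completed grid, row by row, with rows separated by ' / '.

15 9 28 27 21 / 12 31 25 19 13 / 29 23 22 16 10 / 26 20 14 8 32 / 18 17 11 30 24

Row 4: 26 + 14 + 8 + 32 + ? = 100, so (4,2) = 20.
Column 4: 19 + 16 + 8 + 30 + ? = 100, so (1,4) = 27.
Column 5: 21 + 10 + 32 + 24 + ? = 100, so (2,5) = 13.
Using anti-diagonal: 21 + 19 + 22 + 20 + ? → (5,1) = 100 − 82 = 18.
Row 5: 18 + 17 + 30 + 24 + ? = 100, so (5,3) = 11.
Column 3 needs 100; the known cells sum to 72, so (1,3) = 28.
Row 1 needs 100; the known cells sum to 85, so (1,1) = 15.
The remaining cell in main diagonal is (2,2) = 100 − 69 = 31.
Using row 2: 31 + 25 + 19 + 13 + ? → (2,1) = 100 − 88 = 12.
Column 1: 15 + 12 + 26 + 18 + ? = 100, so (3,1) = 29.
Using column 2: 9 + 31 + 20 + 17 + ? → (3,2) = 100 − 77 = 23.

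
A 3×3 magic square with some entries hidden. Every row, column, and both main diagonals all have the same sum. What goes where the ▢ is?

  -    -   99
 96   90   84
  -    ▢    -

102

Row 2 is complete and sums to 270; that is the magic constant.
Column 3 needs 270; the known cells sum to 183, so (3,3) = 87.
From main diagonal, 270 − (90 + 87) gives (1,1) = 93.
Using anti-diagonal: 99 + 90 + ? → (3,1) = 270 − 189 = 81.
Row 1 must total 270; the given cells sum to 192, so (1,2) = 78.
Row 3 needs 270; the known cells sum to 168, so (3,2) = 102.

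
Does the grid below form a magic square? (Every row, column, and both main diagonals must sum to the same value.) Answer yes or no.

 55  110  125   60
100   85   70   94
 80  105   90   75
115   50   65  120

Row 1: 55 + 110 + 125 + 60 = 350.
Row 2: 100 + 85 + 70 + 94 = 349.
Row 3: 80 + 105 + 90 + 75 = 350.
Row 4: 115 + 50 + 65 + 120 = 350.
Column 1: 55 + 100 + 80 + 115 = 350.
Column 2: 110 + 85 + 105 + 50 = 350.
Column 3: 125 + 70 + 90 + 65 = 350.
Column 4: 60 + 94 + 75 + 120 = 349.
Main diagonal: 55 + 85 + 90 + 120 = 350.
Anti-diagonal: 60 + 70 + 105 + 115 = 350.

No — column 4 sums to 349 but row 4 sums to 350.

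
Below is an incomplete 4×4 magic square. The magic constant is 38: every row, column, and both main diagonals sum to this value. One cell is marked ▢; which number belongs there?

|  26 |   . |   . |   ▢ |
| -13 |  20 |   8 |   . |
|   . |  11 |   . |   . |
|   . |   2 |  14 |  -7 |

-10

Row 2: -13 + 20 + 8 + ? = 38, so (2,4) = 23.
Using row 4: 2 + 14 + (-7) + ? → (4,1) = 38 − 9 = 29.
Column 1: 26 + (-13) + 29 + ? = 38, so (3,1) = -4.
Column 2 needs 38; the known cells sum to 33, so (1,2) = 5.
Main diagonal: 26 + 20 + (-7) + ? = 38, so (3,3) = -1.
The remaining cell in anti-diagonal is (1,4) = 38 − 48 = -10.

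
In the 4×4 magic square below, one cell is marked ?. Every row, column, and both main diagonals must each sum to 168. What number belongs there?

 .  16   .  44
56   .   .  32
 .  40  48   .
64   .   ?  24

Column 4 needs 168; the known cells sum to 100, so (3,4) = 68.
Anti-diagonal must total 168; the given cells sum to 148, so (2,3) = 20.
The remaining cell in row 2 is (2,2) = 168 − 108 = 60.
Using row 3: 40 + 48 + 68 + ? → (3,1) = 168 − 156 = 12.
From column 1, 168 − (56 + 12 + 64) gives (1,1) = 36.
Column 2: 16 + 60 + 40 + ? = 168, so (4,2) = 52.
Row 1 needs 168; the known cells sum to 96, so (1,3) = 72.
From row 4, 168 − (64 + 52 + 24) gives (4,3) = 28.

28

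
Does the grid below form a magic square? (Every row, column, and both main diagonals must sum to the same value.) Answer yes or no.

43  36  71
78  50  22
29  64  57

Yes

Row 1: 43 + 36 + 71 = 150.
Row 2: 78 + 50 + 22 = 150.
Row 3: 29 + 64 + 57 = 150.
Column 1: 43 + 78 + 29 = 150.
Column 2: 36 + 50 + 64 = 150.
Column 3: 71 + 22 + 57 = 150.
Main diagonal: 43 + 50 + 57 = 150.
Anti-diagonal: 71 + 50 + 29 = 150.
All lines sum to 150.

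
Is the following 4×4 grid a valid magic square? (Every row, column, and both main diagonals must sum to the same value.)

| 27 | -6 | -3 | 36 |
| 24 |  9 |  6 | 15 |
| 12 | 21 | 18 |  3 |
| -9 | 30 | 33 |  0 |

Yes

Row 1: 27 + (-6) + (-3) + 36 = 54.
Row 2: 24 + 9 + 6 + 15 = 54.
Row 3: 12 + 21 + 18 + 3 = 54.
Row 4: -9 + 30 + 33 + 0 = 54.
Column 1: 27 + 24 + 12 + (-9) = 54.
Column 2: -6 + 9 + 21 + 30 = 54.
Column 3: -3 + 6 + 18 + 33 = 54.
Column 4: 36 + 15 + 3 + 0 = 54.
Main diagonal: 27 + 9 + 18 + 0 = 54.
Anti-diagonal: 36 + 6 + 21 + (-9) = 54.
All lines sum to 54.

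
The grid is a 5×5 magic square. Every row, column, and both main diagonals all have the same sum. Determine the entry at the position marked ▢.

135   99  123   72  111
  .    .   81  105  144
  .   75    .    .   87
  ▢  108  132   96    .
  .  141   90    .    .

84

Row 1 is complete and sums to 540; that is the magic constant.
Using column 2: 99 + 75 + 108 + 141 + ? → (2,2) = 540 − 423 = 117.
Column 3 must total 540; the given cells sum to 426, so (3,3) = 114.
From main diagonal, 540 − (135 + 117 + 114 + 96) gives (5,5) = 78.
From anti-diagonal, 540 − (111 + 105 + 114 + 108) gives (5,1) = 102.
Row 2: 117 + 81 + 105 + 144 + ? = 540, so (2,1) = 93.
Row 5 must total 540; the given cells sum to 411, so (5,4) = 129.
Column 4 must total 540; the given cells sum to 402, so (3,4) = 138.
Column 5 must total 540; the given cells sum to 420, so (4,5) = 120.
Row 3 needs 540; the known cells sum to 414, so (3,1) = 126.
Row 4 must total 540; the given cells sum to 456, so (4,1) = 84.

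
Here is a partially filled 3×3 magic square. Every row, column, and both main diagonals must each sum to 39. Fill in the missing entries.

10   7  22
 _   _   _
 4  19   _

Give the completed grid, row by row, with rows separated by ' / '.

10 7 22 / 25 13 1 / 4 19 16

Row 3 needs 39; the known cells sum to 23, so (3,3) = 16.
From column 1, 39 − (10 + 4) gives (2,1) = 25.
From column 2, 39 − (7 + 19) gives (2,2) = 13.
From column 3, 39 − (22 + 16) gives (2,3) = 1.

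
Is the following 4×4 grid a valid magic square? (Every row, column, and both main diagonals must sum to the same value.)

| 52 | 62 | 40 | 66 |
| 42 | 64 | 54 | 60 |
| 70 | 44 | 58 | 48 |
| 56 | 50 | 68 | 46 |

Row 1: 52 + 62 + 40 + 66 = 220.
Row 2: 42 + 64 + 54 + 60 = 220.
Row 3: 70 + 44 + 58 + 48 = 220.
Row 4: 56 + 50 + 68 + 46 = 220.
Column 1: 52 + 42 + 70 + 56 = 220.
Column 2: 62 + 64 + 44 + 50 = 220.
Column 3: 40 + 54 + 58 + 68 = 220.
Column 4: 66 + 60 + 48 + 46 = 220.
Main diagonal: 52 + 64 + 58 + 46 = 220.
Anti-diagonal: 66 + 54 + 44 + 56 = 220.
All lines sum to 220.

Yes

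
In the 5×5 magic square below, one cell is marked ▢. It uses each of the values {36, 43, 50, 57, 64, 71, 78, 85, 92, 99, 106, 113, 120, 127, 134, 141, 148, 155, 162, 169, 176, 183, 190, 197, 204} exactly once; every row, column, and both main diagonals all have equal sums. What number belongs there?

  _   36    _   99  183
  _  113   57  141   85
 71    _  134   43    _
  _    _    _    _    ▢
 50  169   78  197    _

The 25 entries sum to 3000, so each line sums to 3000/5 = 600.
Row 2 needs 600; the known cells sum to 396, so (2,1) = 204.
Row 5: 50 + 169 + 78 + 197 + ? = 600, so (5,5) = 106.
The remaining cell in column 4 is (4,4) = 600 − 480 = 120.
Main diagonal needs 600; the known cells sum to 473, so (1,1) = 127.
From anti-diagonal, 600 − (183 + 141 + 134 + 50) gives (4,2) = 92.
The remaining cell in row 1 is (1,3) = 600 − 445 = 155.
Column 1 must total 600; the given cells sum to 452, so (4,1) = 148.
From column 2, 600 − (36 + 113 + 92 + 169) gives (3,2) = 190.
Column 3 needs 600; the known cells sum to 424, so (4,3) = 176.
From row 3, 600 − (71 + 190 + 134 + 43) gives (3,5) = 162.
Using row 4: 148 + 92 + 176 + 120 + ? → (4,5) = 600 − 536 = 64.

64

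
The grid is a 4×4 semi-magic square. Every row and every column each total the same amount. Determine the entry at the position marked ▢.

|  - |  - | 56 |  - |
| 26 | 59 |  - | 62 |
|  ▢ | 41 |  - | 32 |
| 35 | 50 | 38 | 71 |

Row 4 is complete and sums to 194; that is the magic constant.
The remaining cell in row 2 is (2,3) = 194 − 147 = 47.
Column 2 must total 194; the given cells sum to 150, so (1,2) = 44.
From column 3, 194 − (56 + 47 + 38) gives (3,3) = 53.
The remaining cell in column 4 is (1,4) = 194 − 165 = 29.
From row 1, 194 − (44 + 56 + 29) gives (1,1) = 65.
Row 3 must total 194; the given cells sum to 126, so (3,1) = 68.

68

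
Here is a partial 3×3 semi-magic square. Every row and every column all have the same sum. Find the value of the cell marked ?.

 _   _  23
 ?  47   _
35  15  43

Row 3 is complete and sums to 93; that is the magic constant.
From column 2, 93 − (47 + 15) gives (1,2) = 31.
The remaining cell in column 3 is (2,3) = 93 − 66 = 27.
The remaining cell in row 1 is (1,1) = 93 − 54 = 39.
Row 2 needs 93; the known cells sum to 74, so (2,1) = 19.

19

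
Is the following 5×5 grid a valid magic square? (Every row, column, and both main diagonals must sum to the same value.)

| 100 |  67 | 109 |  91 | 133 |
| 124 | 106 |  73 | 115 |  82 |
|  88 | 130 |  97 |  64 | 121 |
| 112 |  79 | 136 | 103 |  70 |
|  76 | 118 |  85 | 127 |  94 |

Yes

Row 1: 100 + 67 + 109 + 91 + 133 = 500.
Row 2: 124 + 106 + 73 + 115 + 82 = 500.
Row 3: 88 + 130 + 97 + 64 + 121 = 500.
Row 4: 112 + 79 + 136 + 103 + 70 = 500.
Row 5: 76 + 118 + 85 + 127 + 94 = 500.
Column 1: 100 + 124 + 88 + 112 + 76 = 500.
Column 2: 67 + 106 + 130 + 79 + 118 = 500.
Column 3: 109 + 73 + 97 + 136 + 85 = 500.
Column 4: 91 + 115 + 64 + 103 + 127 = 500.
Column 5: 133 + 82 + 121 + 70 + 94 = 500.
Main diagonal: 100 + 106 + 97 + 103 + 94 = 500.
Anti-diagonal: 133 + 115 + 97 + 79 + 76 = 500.
All lines sum to 500.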